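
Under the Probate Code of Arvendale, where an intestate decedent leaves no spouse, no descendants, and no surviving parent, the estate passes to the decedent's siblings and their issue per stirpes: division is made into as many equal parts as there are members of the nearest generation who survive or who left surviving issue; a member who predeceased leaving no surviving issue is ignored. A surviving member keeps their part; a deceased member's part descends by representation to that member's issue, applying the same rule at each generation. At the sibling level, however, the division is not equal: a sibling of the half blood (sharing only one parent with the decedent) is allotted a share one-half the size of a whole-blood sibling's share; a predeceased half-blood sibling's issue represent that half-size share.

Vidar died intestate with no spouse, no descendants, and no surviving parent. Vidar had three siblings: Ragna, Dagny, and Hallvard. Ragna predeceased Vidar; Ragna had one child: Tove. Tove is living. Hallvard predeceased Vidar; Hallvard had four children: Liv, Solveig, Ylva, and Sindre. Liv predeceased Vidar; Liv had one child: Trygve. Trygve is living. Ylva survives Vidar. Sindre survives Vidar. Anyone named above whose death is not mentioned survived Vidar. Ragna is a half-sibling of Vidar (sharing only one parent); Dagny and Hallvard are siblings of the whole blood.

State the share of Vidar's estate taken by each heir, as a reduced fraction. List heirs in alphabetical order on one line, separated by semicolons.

No spouse, descendants, or parent survives, so the estate passes to Vidar's siblings per stirpes.
Half-blood siblings count for one-half the weight of whole-blood siblings at the initial division.
Dividing 1 in proportion to weights (total weight 5/2): Ragna (weight 1/2) → 1/5; Dagny (weight 1) → 2/5; Hallvard (weight 1) → 2/5.
Ragna predeceased; the 1/5 allotted to Ragna's branch passes to Ragna's issue by representation.
Tove is the sole taker at this level and receives the full 1/5.
Dagny is living and takes 2/5.
Hallvard predeceased; the 2/5 allotted to Hallvard's branch passes to Hallvard's issue by representation.
The 2/5 is divided into 4 equal shares of 1/10 among Liv, Solveig, Ylva, Sindre.
Liv predeceased; the 1/10 allotted to Liv's branch passes to Liv's issue by representation.
Trygve is the sole taker at this level and receives the full 1/10.
Solveig is living and takes 1/10.
Ylva is living and takes 1/10.
Sindre is living and takes 1/10.

Dagny 2/5; Sindre 1/10; Solveig 1/10; Tove 1/5; Trygve 1/10; Ylva 1/10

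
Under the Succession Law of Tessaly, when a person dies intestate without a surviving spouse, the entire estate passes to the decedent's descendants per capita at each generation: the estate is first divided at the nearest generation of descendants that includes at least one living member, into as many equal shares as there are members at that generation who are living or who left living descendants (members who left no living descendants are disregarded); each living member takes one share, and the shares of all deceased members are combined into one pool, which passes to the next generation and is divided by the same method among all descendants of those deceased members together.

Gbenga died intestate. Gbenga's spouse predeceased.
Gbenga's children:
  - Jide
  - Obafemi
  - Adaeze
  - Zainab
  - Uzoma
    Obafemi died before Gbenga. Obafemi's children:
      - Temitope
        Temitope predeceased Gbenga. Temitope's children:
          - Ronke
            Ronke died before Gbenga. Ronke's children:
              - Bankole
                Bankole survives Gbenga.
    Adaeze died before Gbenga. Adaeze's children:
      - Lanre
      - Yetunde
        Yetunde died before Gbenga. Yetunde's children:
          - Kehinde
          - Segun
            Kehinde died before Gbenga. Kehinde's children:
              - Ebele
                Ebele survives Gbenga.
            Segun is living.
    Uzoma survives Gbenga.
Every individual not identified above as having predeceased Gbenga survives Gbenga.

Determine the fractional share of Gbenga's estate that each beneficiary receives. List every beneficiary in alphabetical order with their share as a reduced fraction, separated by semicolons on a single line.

There is no surviving spouse, so the entire estate passes to Gbenga's descendants per capita at each generation.
At generation 1 (Jide, Obafemi, Adaeze, Zainab, Uzoma) there are 5 shares of (1)/5 = 1/5 each.
Living: Jide, Zainab, and Uzoma — each takes 1/5.
Deceased: Obafemi and Adaeze. Their combined 2/5 is pooled and carried to generation 2.
At generation 2 (Temitope, Lanre, Yetunde) there are 3 shares of (2/5)/3 = 2/15 each.
Living: Lanre — each takes 2/15.
Deceased: Temitope and Yetunde. Their combined 4/15 is pooled and carried to generation 3.
At generation 3 (Ronke, Kehinde, Segun) there are 3 shares of (4/15)/3 = 4/45 each.
Living: Segun — each takes 4/45.
Deceased: Ronke and Kehinde. Their combined 8/45 is pooled and carried to generation 4.
At generation 4 (Bankole, Ebele) there are 2 shares of (8/45)/2 = 4/45 each.
Living: Bankole and Ebele — each takes 4/45.

Bankole 4/45; Ebele 4/45; Jide 1/5; Lanre 2/15; Segun 4/45; Uzoma 1/5; Zainab 1/5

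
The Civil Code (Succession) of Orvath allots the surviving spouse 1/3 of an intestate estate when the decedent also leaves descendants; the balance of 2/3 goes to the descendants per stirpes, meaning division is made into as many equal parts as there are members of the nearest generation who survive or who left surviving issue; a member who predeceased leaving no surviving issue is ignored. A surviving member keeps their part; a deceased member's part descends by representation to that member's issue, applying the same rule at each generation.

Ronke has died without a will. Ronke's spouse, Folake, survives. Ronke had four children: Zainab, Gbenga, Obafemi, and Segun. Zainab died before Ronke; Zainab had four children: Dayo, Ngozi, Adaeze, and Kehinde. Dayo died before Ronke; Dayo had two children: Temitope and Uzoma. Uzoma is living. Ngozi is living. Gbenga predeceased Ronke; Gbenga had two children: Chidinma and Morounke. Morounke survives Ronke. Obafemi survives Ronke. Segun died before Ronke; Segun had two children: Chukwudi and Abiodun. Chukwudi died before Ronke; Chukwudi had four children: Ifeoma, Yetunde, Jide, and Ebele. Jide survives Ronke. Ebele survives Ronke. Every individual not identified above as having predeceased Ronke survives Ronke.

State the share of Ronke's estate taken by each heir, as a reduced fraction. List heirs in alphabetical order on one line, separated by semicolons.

Folake, as surviving spouse, takes 1/3.
The remaining 2/3 passes to Ronke's descendants per stirpes.
The 2/3 is divided into 4 equal shares of 1/6 among Zainab, Gbenga, Obafemi, Segun.
Zainab predeceased; the 1/6 allotted to Zainab's branch passes to Zainab's issue by representation.
The 1/6 is divided into 4 equal shares of 1/24 among Dayo, Ngozi, Adaeze, Kehinde.
Dayo predeceased; the 1/24 allotted to Dayo's branch passes to Dayo's issue by representation.
The 1/24 is divided into 2 equal shares of 1/48 among Temitope, Uzoma.
Temitope is living and takes 1/48.
Uzoma is living and takes 1/48.
Ngozi is living and takes 1/24.
Adaeze is living and takes 1/24.
Kehinde is living and takes 1/24.
Gbenga predeceased; the 1/6 allotted to Gbenga's branch passes to Gbenga's issue by representation.
The 1/6 is divided into 2 equal shares of 1/12 among Chidinma, Morounke.
Chidinma is living and takes 1/12.
Morounke is living and takes 1/12.
Obafemi is living and takes 1/6.
Segun predeceased; the 1/6 allotted to Segun's branch passes to Segun's issue by representation.
The 1/6 is divided into 2 equal shares of 1/12 among Chukwudi, Abiodun.
Chukwudi predeceased; the 1/12 allotted to Chukwudi's branch passes to Chukwudi's issue by representation.
The 1/12 is divided into 4 equal shares of 1/48 among Ifeoma, Yetunde, Jide, Ebele.
Ifeoma is living and takes 1/48.
Yetunde is living and takes 1/48.
Jide is living and takes 1/48.
Ebele is living and takes 1/48.
Abiodun is living and takes 1/12.

Abiodun 1/12; Adaeze 1/24; Chidinma 1/12; Ebele 1/48; Folake 1/3; Ifeoma 1/48; Jide 1/48; Kehinde 1/24; Morounke 1/12; Ngozi 1/24; Obafemi 1/6; Temitope 1/48; Uzoma 1/48; Yetunde 1/48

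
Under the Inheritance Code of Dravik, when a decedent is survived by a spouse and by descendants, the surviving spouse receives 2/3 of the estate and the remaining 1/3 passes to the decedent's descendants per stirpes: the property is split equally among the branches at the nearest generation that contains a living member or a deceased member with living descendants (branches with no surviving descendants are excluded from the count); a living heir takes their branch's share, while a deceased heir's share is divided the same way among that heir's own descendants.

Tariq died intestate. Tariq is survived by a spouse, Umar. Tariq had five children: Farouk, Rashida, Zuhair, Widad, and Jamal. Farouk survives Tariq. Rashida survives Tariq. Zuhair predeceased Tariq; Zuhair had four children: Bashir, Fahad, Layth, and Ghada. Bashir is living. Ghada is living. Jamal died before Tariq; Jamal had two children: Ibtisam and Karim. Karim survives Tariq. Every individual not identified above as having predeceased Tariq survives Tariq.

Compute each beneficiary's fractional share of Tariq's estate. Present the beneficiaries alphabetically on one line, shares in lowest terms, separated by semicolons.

Bashir 1/60; Fahad 1/60; Farouk 1/15; Ghada 1/60; Ibtisam 1/30; Karim 1/30; Layth 1/60; Rashida 1/15; Umar 2/3; Widad 1/15

Umar, as surviving spouse, takes 2/3.
The remaining 1/3 passes to Tariq's descendants per stirpes.
The 1/3 is divided into 5 equal shares of 1/15 among Farouk, Rashida, Zuhair, Widad, Jamal.
Farouk is living and takes 1/15.
Rashida is living and takes 1/15.
Zuhair predeceased; the 1/15 allotted to Zuhair's branch passes to Zuhair's issue by representation.
The 1/15 is divided into 4 equal shares of 1/60 among Bashir, Fahad, Layth, Ghada.
Bashir is living and takes 1/60.
Fahad is living and takes 1/60.
Layth is living and takes 1/60.
Ghada is living and takes 1/60.
Widad is living and takes 1/15.
Jamal predeceased; the 1/15 allotted to Jamal's branch passes to Jamal's issue by representation.
The 1/15 is divided into 2 equal shares of 1/30 among Ibtisam, Karim.
Ibtisam is living and takes 1/30.
Karim is living and takes 1/30.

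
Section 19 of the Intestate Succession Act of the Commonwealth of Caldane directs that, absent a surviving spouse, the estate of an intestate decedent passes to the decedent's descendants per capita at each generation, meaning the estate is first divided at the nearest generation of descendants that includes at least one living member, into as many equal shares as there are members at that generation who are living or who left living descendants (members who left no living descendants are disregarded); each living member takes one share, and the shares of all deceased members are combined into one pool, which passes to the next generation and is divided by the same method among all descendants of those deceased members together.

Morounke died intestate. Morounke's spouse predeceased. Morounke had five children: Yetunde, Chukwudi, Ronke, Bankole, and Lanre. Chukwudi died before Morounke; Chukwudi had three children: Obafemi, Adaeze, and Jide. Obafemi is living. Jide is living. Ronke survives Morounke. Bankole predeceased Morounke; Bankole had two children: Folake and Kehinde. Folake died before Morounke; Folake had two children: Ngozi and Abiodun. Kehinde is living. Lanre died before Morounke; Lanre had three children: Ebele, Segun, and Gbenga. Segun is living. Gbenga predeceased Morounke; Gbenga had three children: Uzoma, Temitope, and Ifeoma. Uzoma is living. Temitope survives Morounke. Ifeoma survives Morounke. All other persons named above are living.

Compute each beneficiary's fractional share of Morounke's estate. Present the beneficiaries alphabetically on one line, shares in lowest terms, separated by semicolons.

Abiodun 3/100; Adaeze 3/40; Ebele 3/40; Ifeoma 3/100; Jide 3/40; Kehinde 3/40; Ngozi 3/100; Obafemi 3/40; Ronke 1/5; Segun 3/40; Temitope 3/100; Uzoma 3/100; Yetunde 1/5

There is no surviving spouse, so the entire estate passes to Morounke's descendants per capita at each generation.
At generation 1 (Yetunde, Chukwudi, Ronke, Bankole, Lanre) there are 5 shares of (1)/5 = 1/5 each.
Living: Yetunde and Ronke — each takes 1/5.
Deceased: Chukwudi, Bankole, and Lanre. Their combined 3/5 is pooled and carried to generation 2.
At generation 2 (Obafemi, Adaeze, Jide, Folake, Kehinde, Ebele, Segun, Gbenga) there are 8 shares of (3/5)/8 = 3/40 each.
Living: Obafemi, Adaeze, Jide, Kehinde, Ebele, and Segun — each takes 3/40.
Deceased: Folake and Gbenga. Their combined 3/20 is pooled and carried to generation 3.
At generation 3 (Ngozi, Abiodun, Uzoma, Temitope, Ifeoma) there are 5 shares of (3/20)/5 = 3/100 each.
Living: Ngozi, Abiodun, Uzoma, Temitope, and Ifeoma — each takes 3/100.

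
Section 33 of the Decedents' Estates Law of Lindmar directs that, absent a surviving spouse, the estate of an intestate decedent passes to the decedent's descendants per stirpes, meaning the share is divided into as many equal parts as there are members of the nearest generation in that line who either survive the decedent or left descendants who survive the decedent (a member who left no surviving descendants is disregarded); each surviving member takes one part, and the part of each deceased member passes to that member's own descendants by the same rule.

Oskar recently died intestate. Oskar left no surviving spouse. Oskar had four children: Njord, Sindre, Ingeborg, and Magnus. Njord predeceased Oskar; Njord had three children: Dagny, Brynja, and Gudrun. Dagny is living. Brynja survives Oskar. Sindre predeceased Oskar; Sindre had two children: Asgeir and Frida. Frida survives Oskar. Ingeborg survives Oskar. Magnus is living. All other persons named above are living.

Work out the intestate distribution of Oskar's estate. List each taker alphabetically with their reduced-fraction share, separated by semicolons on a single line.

There is no surviving spouse, so the entire estate passes to Oskar's descendants per stirpes.
The estate is divided into 4 equal shares of 1/4 among Njord, Sindre, Ingeborg, Magnus.
Njord predeceased; the 1/4 allotted to Njord's branch passes to Njord's issue by representation.
The 1/4 is divided into 3 equal shares of 1/12 among Dagny, Brynja, Gudrun.
Dagny is living and takes 1/12.
Brynja is living and takes 1/12.
Gudrun is living and takes 1/12.
Sindre predeceased; the 1/4 allotted to Sindre's branch passes to Sindre's issue by representation.
The 1/4 is divided into 2 equal shares of 1/8 among Asgeir, Frida.
Asgeir is living and takes 1/8.
Frida is living and takes 1/8.
Ingeborg is living and takes 1/4.
Magnus is living and takes 1/4.

Asgeir 1/8; Brynja 1/12; Dagny 1/12; Frida 1/8; Gudrun 1/12; Ingeborg 1/4; Magnus 1/4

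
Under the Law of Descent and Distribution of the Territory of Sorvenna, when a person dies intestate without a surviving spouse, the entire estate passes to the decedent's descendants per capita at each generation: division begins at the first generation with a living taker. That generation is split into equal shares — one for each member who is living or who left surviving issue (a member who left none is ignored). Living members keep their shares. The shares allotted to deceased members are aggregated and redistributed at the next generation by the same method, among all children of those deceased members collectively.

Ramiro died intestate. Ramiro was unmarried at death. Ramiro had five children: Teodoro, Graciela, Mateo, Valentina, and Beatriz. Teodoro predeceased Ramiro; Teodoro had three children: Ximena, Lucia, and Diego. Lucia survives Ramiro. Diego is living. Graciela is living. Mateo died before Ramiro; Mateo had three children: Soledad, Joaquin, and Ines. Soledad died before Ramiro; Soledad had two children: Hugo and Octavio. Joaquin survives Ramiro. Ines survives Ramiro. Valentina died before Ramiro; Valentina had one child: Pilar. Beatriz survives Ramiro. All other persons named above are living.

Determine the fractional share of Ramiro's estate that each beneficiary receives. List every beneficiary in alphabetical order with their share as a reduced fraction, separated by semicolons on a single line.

Beatriz 1/5; Diego 3/35; Graciela 1/5; Hugo 3/70; Ines 3/35; Joaquin 3/35; Lucia 3/35; Octavio 3/70; Pilar 3/35; Ximena 3/35

There is no surviving spouse, so the entire estate passes to Ramiro's descendants per capita at each generation.
At generation 1 (Teodoro, Graciela, Mateo, Valentina, Beatriz) there are 5 shares of (1)/5 = 1/5 each.
Living: Graciela and Beatriz — each takes 1/5.
Deceased: Teodoro, Mateo, and Valentina. Their combined 3/5 is pooled and carried to generation 2.
At generation 2 (Ximena, Lucia, Diego, Soledad, Joaquin, Ines, Pilar) there are 7 shares of (3/5)/7 = 3/35 each.
Living: Ximena, Lucia, Diego, Joaquin, Ines, and Pilar — each takes 3/35.
Deceased: Soledad. That 3/35 share is carried to generation 3.
At generation 3 (Hugo, Octavio) there are 2 shares of (3/35)/2 = 3/70 each.
Living: Hugo and Octavio — each takes 3/70.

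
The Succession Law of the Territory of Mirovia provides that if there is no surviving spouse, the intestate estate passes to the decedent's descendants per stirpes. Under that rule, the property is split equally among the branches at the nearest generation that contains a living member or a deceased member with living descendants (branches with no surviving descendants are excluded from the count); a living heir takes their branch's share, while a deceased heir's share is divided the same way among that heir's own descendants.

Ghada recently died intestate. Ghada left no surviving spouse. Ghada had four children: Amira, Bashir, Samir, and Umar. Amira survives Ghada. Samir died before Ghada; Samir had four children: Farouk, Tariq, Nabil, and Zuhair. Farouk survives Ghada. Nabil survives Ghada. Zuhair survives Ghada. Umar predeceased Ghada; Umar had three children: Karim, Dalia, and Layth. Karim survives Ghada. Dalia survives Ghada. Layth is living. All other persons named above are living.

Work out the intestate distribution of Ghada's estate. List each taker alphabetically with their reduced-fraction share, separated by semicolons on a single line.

There is no surviving spouse, so the entire estate passes to Ghada's descendants per stirpes.
The estate is divided into 4 equal shares of 1/4 among Amira, Bashir, Samir, Umar.
Amira is living and takes 1/4.
Bashir is living and takes 1/4.
Samir predeceased; the 1/4 allotted to Samir's branch passes to Samir's issue by representation.
The 1/4 is divided into 4 equal shares of 1/16 among Farouk, Tariq, Nabil, Zuhair.
Farouk is living and takes 1/16.
Tariq is living and takes 1/16.
Nabil is living and takes 1/16.
Zuhair is living and takes 1/16.
Umar predeceased; the 1/4 allotted to Umar's branch passes to Umar's issue by representation.
The 1/4 is divided into 3 equal shares of 1/12 among Karim, Dalia, Layth.
Karim is living and takes 1/12.
Dalia is living and takes 1/12.
Layth is living and takes 1/12.

Amira 1/4; Bashir 1/4; Dalia 1/12; Farouk 1/16; Karim 1/12; Layth 1/12; Nabil 1/16; Tariq 1/16; Zuhair 1/16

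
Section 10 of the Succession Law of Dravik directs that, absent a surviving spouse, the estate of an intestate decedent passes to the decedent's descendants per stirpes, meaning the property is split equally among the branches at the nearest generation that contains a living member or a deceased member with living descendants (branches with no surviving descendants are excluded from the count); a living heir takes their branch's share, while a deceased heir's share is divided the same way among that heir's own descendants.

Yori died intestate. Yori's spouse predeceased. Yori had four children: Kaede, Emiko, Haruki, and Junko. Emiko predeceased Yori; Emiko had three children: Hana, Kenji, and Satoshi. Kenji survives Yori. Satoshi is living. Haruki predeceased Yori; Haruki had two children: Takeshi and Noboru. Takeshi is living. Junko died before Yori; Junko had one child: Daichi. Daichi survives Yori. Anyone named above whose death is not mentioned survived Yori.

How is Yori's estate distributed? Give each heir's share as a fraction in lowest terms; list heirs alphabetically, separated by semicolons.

There is no surviving spouse, so the entire estate passes to Yori's descendants per stirpes.
The estate is divided into 4 equal shares of 1/4 among Kaede, Emiko, Haruki, Junko.
Kaede is living and takes 1/4.
Emiko predeceased; the 1/4 allotted to Emiko's branch passes to Emiko's issue by representation.
The 1/4 is divided into 3 equal shares of 1/12 among Hana, Kenji, Satoshi.
Hana is living and takes 1/12.
Kenji is living and takes 1/12.
Satoshi is living and takes 1/12.
Haruki predeceased; the 1/4 allotted to Haruki's branch passes to Haruki's issue by representation.
The 1/4 is divided into 2 equal shares of 1/8 among Takeshi, Noboru.
Takeshi is living and takes 1/8.
Noboru is living and takes 1/8.
Junko predeceased; the 1/4 allotted to Junko's branch passes to Junko's issue by representation.
Daichi is the sole taker at this level and receives the full 1/4.

Daichi 1/4; Hana 1/12; Kaede 1/4; Kenji 1/12; Noboru 1/8; Satoshi 1/12; Takeshi 1/8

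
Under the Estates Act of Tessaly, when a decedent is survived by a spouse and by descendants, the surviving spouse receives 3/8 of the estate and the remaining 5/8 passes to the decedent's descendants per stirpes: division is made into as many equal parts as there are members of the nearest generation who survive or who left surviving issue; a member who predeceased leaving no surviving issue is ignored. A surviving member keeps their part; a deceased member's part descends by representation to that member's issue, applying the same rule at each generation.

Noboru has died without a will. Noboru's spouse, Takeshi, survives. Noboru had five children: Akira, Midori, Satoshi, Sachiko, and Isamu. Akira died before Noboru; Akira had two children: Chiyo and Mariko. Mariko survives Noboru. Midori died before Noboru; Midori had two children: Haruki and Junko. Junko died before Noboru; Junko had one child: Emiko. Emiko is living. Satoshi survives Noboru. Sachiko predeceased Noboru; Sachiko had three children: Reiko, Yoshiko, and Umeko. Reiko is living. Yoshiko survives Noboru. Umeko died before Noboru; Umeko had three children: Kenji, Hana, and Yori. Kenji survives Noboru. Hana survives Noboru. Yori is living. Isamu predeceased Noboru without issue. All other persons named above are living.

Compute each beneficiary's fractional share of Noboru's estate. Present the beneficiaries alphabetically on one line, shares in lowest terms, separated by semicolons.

Chiyo 5/64; Emiko 5/64; Hana 5/288; Haruki 5/64; Kenji 5/288; Mariko 5/64; Reiko 5/96; Satoshi 5/32; Takeshi 3/8; Yori 5/288; Yoshiko 5/96

Takeshi, as surviving spouse, takes 3/8.
The remaining 5/8 passes to Noboru's descendants per stirpes.
Isamu left no surviving issue, so that branch lapses and is disregarded.
The 5/8 is divided into 4 equal shares of 5/32 among Akira, Midori, Satoshi, Sachiko.
Akira predeceased; the 5/32 allotted to Akira's branch passes to Akira's issue by representation.
The 5/32 is divided into 2 equal shares of 5/64 among Chiyo, Mariko.
Chiyo is living and takes 5/64.
Mariko is living and takes 5/64.
Midori predeceased; the 5/32 allotted to Midori's branch passes to Midori's issue by representation.
The 5/32 is divided into 2 equal shares of 5/64 among Haruki, Junko.
Haruki is living and takes 5/64.
Junko predeceased; the 5/64 allotted to Junko's branch passes to Junko's issue by representation.
Emiko is the sole taker at this level and receives the full 5/64.
Satoshi is living and takes 5/32.
Sachiko predeceased; the 5/32 allotted to Sachiko's branch passes to Sachiko's issue by representation.
The 5/32 is divided into 3 equal shares of 5/96 among Reiko, Yoshiko, Umeko.
Reiko is living and takes 5/96.
Yoshiko is living and takes 5/96.
Umeko predeceased; the 5/96 allotted to Umeko's branch passes to Umeko's issue by representation.
The 5/96 is divided into 3 equal shares of 5/288 among Kenji, Hana, Yori.
Kenji is living and takes 5/288.
Hana is living and takes 5/288.
Yori is living and takes 5/288.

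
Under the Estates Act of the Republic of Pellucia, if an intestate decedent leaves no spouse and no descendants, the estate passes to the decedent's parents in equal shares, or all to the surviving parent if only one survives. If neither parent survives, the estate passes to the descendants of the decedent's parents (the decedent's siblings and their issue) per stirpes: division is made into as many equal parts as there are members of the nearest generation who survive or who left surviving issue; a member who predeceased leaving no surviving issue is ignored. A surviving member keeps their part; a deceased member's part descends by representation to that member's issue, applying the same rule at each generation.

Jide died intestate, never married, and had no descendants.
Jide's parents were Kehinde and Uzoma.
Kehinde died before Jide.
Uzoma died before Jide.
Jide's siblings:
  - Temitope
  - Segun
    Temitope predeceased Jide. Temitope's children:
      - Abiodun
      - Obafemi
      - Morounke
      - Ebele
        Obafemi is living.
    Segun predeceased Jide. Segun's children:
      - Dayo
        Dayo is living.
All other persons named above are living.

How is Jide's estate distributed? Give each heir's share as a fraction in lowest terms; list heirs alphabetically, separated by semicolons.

Neither parent survives and there are no descendants, so the estate passes to Jide's siblings and their issue per stirpes.
The estate is divided into 2 equal shares of 1/2 among Temitope, Segun.
Temitope predeceased; the 1/2 allotted to Temitope's branch passes to Temitope's issue by representation.
The 1/2 is divided into 4 equal shares of 1/8 among Abiodun, Obafemi, Morounke, Ebele.
Abiodun is living and takes 1/8.
Obafemi is living and takes 1/8.
Morounke is living and takes 1/8.
Ebele is living and takes 1/8.
Segun predeceased; the 1/2 allotted to Segun's branch passes to Segun's issue by representation.
Dayo is the sole taker at this level and receives the full 1/2.

Abiodun 1/8; Dayo 1/2; Ebele 1/8; Morounke 1/8; Obafemi 1/8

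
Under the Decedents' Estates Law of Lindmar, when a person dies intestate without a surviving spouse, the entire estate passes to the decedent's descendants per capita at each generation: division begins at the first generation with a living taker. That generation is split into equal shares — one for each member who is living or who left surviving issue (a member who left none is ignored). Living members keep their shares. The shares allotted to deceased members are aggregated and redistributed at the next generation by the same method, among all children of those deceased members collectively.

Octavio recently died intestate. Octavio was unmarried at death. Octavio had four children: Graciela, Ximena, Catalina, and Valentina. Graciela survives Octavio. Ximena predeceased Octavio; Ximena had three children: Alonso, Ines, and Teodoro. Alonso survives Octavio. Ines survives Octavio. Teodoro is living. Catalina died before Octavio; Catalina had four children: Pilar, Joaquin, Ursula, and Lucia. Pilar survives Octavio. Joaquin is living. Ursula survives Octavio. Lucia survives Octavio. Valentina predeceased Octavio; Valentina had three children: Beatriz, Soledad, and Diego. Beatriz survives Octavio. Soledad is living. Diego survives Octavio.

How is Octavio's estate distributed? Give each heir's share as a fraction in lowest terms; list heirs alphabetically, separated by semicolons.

Alonso 3/40; Beatriz 3/40; Diego 3/40; Graciela 1/4; Ines 3/40; Joaquin 3/40; Lucia 3/40; Pilar 3/40; Soledad 3/40; Teodoro 3/40; Ursula 3/40

There is no surviving spouse, so the entire estate passes to Octavio's descendants per capita at each generation.
At generation 1 (Graciela, Ximena, Catalina, Valentina) there are 4 shares of (1)/4 = 1/4 each.
Living: Graciela — each takes 1/4.
Deceased: Ximena, Catalina, and Valentina. Their combined 3/4 is pooled and carried to generation 2.
At generation 2 (Alonso, Ines, Teodoro, Pilar, Joaquin, Ursula, Lucia, Beatriz, Soledad, Diego) there are 10 shares of (3/4)/10 = 3/40 each.
Living: Alonso, Ines, Teodoro, Pilar, Joaquin, Ursula, Lucia, Beatriz, Soledad, and Diego — each takes 3/40.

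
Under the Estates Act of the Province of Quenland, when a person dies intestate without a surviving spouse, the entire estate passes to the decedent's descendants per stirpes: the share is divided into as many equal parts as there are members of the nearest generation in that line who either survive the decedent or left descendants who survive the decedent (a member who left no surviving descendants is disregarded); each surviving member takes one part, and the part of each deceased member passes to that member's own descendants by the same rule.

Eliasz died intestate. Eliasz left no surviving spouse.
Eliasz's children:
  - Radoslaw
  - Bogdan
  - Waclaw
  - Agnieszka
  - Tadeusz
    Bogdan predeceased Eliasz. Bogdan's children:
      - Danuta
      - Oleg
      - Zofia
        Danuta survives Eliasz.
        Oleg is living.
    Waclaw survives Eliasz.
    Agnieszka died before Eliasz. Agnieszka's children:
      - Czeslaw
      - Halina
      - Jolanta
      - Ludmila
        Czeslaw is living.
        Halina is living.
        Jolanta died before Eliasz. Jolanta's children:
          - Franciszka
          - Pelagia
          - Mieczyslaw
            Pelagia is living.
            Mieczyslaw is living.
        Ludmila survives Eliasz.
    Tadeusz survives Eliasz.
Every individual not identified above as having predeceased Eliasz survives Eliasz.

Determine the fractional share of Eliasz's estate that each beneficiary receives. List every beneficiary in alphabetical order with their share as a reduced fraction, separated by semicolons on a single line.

Czeslaw 1/20; Danuta 1/15; Franciszka 1/60; Halina 1/20; Ludmila 1/20; Mieczyslaw 1/60; Oleg 1/15; Pelagia 1/60; Radoslaw 1/5; Tadeusz 1/5; Waclaw 1/5; Zofia 1/15

There is no surviving spouse, so the entire estate passes to Eliasz's descendants per stirpes.
The estate is divided into 5 equal shares of 1/5 among Radoslaw, Bogdan, Waclaw, Agnieszka, Tadeusz.
Radoslaw is living and takes 1/5.
Bogdan predeceased; the 1/5 allotted to Bogdan's branch passes to Bogdan's issue by representation.
The 1/5 is divided into 3 equal shares of 1/15 among Danuta, Oleg, Zofia.
Danuta is living and takes 1/15.
Oleg is living and takes 1/15.
Zofia is living and takes 1/15.
Waclaw is living and takes 1/5.
Agnieszka predeceased; the 1/5 allotted to Agnieszka's branch passes to Agnieszka's issue by representation.
The 1/5 is divided into 4 equal shares of 1/20 among Czeslaw, Halina, Jolanta, Ludmila.
Czeslaw is living and takes 1/20.
Halina is living and takes 1/20.
Jolanta predeceased; the 1/20 allotted to Jolanta's branch passes to Jolanta's issue by representation.
The 1/20 is divided into 3 equal shares of 1/60 among Franciszka, Pelagia, Mieczyslaw.
Franciszka is living and takes 1/60.
Pelagia is living and takes 1/60.
Mieczyslaw is living and takes 1/60.
Ludmila is living and takes 1/20.
Tadeusz is living and takes 1/5.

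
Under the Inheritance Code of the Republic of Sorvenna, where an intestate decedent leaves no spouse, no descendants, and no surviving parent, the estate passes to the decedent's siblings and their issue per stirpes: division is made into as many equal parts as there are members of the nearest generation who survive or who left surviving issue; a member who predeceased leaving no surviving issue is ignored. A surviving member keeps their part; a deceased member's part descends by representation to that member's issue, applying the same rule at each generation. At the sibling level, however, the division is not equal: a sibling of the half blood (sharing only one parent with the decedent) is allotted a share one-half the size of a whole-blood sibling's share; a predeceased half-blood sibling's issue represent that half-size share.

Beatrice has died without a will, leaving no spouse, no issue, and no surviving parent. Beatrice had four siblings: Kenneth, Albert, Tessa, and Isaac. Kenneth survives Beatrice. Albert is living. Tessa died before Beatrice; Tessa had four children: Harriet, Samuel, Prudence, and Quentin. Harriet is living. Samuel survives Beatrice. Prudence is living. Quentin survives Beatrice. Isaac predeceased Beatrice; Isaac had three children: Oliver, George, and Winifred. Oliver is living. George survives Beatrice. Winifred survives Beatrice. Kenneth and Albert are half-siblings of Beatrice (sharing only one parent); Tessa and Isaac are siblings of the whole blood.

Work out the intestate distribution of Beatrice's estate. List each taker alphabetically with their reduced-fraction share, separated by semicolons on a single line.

Albert 1/6; George 1/9; Harriet 1/12; Kenneth 1/6; Oliver 1/9; Prudence 1/12; Quentin 1/12; Samuel 1/12; Winifred 1/9

No spouse, descendants, or parent survives, so the estate passes to Beatrice's siblings per stirpes.
Half-blood siblings count for one-half the weight of whole-blood siblings at the initial division.
Dividing 1 in proportion to weights (total weight 3): Kenneth (weight 1/2) → 1/6; Albert (weight 1/2) → 1/6; Tessa (weight 1) → 1/3; Isaac (weight 1) → 1/3.
Kenneth is living and takes 1/6.
Albert is living and takes 1/6.
Tessa predeceased; the 1/3 allotted to Tessa's branch passes to Tessa's issue by representation.
The 1/3 is divided into 4 equal shares of 1/12 among Harriet, Samuel, Prudence, Quentin.
Harriet is living and takes 1/12.
Samuel is living and takes 1/12.
Prudence is living and takes 1/12.
Quentin is living and takes 1/12.
Isaac predeceased; the 1/3 allotted to Isaac's branch passes to Isaac's issue by representation.
The 1/3 is divided into 3 equal shares of 1/9 among Oliver, George, Winifred.
Oliver is living and takes 1/9.
George is living and takes 1/9.
Winifred is living and takes 1/9.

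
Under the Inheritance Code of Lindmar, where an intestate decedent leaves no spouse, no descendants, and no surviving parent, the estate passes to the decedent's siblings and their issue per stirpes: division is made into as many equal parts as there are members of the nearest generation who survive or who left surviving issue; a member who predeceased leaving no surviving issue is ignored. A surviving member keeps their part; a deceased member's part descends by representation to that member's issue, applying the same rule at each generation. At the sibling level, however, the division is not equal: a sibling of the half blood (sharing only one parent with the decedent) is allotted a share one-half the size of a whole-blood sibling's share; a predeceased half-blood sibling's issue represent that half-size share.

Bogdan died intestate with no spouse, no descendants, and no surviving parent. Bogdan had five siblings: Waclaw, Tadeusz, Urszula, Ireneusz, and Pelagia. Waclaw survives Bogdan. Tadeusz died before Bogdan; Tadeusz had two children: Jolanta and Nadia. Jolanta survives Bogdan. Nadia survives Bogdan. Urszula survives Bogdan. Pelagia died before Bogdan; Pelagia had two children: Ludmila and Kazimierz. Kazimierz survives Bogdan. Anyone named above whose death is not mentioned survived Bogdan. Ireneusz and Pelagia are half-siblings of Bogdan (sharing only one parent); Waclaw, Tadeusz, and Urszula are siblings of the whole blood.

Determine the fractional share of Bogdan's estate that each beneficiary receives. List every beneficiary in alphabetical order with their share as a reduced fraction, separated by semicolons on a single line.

Ireneusz 1/8; Jolanta 1/8; Kazimierz 1/16; Ludmila 1/16; Nadia 1/8; Urszula 1/4; Waclaw 1/4

No spouse, descendants, or parent survives, so the estate passes to Bogdan's siblings per stirpes.
Half-blood siblings count for one-half the weight of whole-blood siblings at the initial division.
Dividing 1 in proportion to weights (total weight 4): Waclaw (weight 1) → 1/4; Tadeusz (weight 1) → 1/4; Urszula (weight 1) → 1/4; Ireneusz (weight 1/2) → 1/8; Pelagia (weight 1/2) → 1/8.
Waclaw is living and takes 1/4.
Tadeusz predeceased; the 1/4 allotted to Tadeusz's branch passes to Tadeusz's issue by representation.
The 1/4 is divided into 2 equal shares of 1/8 among Jolanta, Nadia.
Jolanta is living and takes 1/8.
Nadia is living and takes 1/8.
Urszula is living and takes 1/4.
Ireneusz is living and takes 1/8.
Pelagia predeceased; the 1/8 allotted to Pelagia's branch passes to Pelagia's issue by representation.
The 1/8 is divided into 2 equal shares of 1/16 among Ludmila, Kazimierz.
Ludmila is living and takes 1/16.
Kazimierz is living and takes 1/16.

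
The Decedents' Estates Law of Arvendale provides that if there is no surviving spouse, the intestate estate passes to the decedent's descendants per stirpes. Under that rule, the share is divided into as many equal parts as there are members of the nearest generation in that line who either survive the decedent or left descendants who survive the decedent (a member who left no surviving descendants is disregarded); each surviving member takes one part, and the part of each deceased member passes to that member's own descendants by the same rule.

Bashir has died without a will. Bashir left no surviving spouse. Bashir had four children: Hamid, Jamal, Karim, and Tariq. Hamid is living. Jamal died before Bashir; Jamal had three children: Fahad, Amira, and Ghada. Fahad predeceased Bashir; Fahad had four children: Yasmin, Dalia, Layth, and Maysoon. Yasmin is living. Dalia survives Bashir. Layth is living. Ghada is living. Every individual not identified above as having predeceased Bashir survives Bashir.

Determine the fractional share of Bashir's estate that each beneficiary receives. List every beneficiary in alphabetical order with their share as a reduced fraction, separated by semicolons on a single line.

There is no surviving spouse, so the entire estate passes to Bashir's descendants per stirpes.
The estate is divided into 4 equal shares of 1/4 among Hamid, Jamal, Karim, Tariq.
Hamid is living and takes 1/4.
Jamal predeceased; the 1/4 allotted to Jamal's branch passes to Jamal's issue by representation.
The 1/4 is divided into 3 equal shares of 1/12 among Fahad, Amira, Ghada.
Fahad predeceased; the 1/12 allotted to Fahad's branch passes to Fahad's issue by representation.
The 1/12 is divided into 4 equal shares of 1/48 among Yasmin, Dalia, Layth, Maysoon.
Yasmin is living and takes 1/48.
Dalia is living and takes 1/48.
Layth is living and takes 1/48.
Maysoon is living and takes 1/48.
Amira is living and takes 1/12.
Ghada is living and takes 1/12.
Karim is living and takes 1/4.
Tariq is living and takes 1/4.

Amira 1/12; Dalia 1/48; Ghada 1/12; Hamid 1/4; Karim 1/4; Layth 1/48; Maysoon 1/48; Tariq 1/4; Yasmin 1/48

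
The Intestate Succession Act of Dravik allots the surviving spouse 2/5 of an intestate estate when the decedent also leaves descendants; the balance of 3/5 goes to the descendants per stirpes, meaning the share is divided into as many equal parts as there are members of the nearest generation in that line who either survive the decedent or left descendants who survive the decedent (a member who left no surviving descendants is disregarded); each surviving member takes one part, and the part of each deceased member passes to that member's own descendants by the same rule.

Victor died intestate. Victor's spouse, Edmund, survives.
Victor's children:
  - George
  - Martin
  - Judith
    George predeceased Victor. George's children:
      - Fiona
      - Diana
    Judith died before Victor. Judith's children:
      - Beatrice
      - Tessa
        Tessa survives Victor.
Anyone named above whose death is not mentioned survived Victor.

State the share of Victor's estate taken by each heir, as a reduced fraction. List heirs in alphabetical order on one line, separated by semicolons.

Edmund, as surviving spouse, takes 2/5.
The remaining 3/5 passes to Victor's descendants per stirpes.
The 3/5 is divided into 3 equal shares of 1/5 among George, Martin, Judith.
George predeceased; the 1/5 allotted to George's branch passes to George's issue by representation.
The 1/5 is divided into 2 equal shares of 1/10 among Fiona, Diana.
Fiona is living and takes 1/10.
Diana is living and takes 1/10.
Martin is living and takes 1/5.
Judith predeceased; the 1/5 allotted to Judith's branch passes to Judith's issue by representation.
The 1/5 is divided into 2 equal shares of 1/10 among Beatrice, Tessa.
Beatrice is living and takes 1/10.
Tessa is living and takes 1/10.

Beatrice 1/10; Diana 1/10; Edmund 2/5; Fiona 1/10; Martin 1/5; Tessa 1/10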